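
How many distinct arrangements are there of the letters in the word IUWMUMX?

1260

The 7 letters of IUWMUMX have repeats: M appearing twice and U appearing twice.
So there are 7! / (2!·2!) = 1260 distinguishable arrangements.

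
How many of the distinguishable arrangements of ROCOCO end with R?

With the last slot taken by R, it remains to arrange the other 5 letters (OCOCO).
Those 5 letters have C appearing twice and O appearing 3 times, giving (5)!/(3!·2!) = 10.

10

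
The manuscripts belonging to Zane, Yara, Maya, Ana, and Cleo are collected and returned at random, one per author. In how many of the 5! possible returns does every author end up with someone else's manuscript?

44

Let Aᵢ be the assignments in which author i gets their own manuscript. We want the size of the complement of A₁∪…∪A_5.
By inclusion–exclusion this is Σ_{j=0}^{5} (−1)^j C(5,j)·(5−j)!.
Computing: 120 − 120 + 60 − 20 + 5 − 1 = 44.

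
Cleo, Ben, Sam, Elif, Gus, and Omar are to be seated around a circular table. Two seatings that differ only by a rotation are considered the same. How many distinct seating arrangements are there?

120

Seat Cleo anywhere (absorbing the rotational symmetry), then permute the other 5: (5)! = 120.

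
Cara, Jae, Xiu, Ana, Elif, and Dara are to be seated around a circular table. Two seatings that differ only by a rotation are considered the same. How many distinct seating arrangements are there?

Around a circle, 6 distinct people have 6!/6 = (5)! = 120 rotationally distinct seatings.

120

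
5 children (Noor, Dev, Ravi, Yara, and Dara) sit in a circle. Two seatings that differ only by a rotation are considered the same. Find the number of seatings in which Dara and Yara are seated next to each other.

12

Glue Dara and Yara into a block (2 internal orders). Seating 4 units around a circle gives (3)! arrangements.
So 2 × (3)! = 2 × 6 = 12.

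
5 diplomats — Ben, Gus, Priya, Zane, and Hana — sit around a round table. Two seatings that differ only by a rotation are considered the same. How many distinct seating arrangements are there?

Around a circle, 5 distinct people have 5!/5 = (4)! = 24 rotationally distinct seatings.

24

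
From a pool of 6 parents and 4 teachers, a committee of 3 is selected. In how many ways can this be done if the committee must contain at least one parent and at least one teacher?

96

Total 3-person selections from all 10: C(10,3) = 120.
Subtract selections that omit an entire group: no parents → C(4,3) = 4; no teachers → C(6,3) = 20.
Both groups omitted at once is impossible, so 120 − 24 = 96.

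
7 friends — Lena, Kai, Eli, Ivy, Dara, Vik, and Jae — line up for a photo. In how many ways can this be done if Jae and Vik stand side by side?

1440

Glue Jae and Vik into one block (2 internal orders), leaving 6 units to arrange in a row.
So the count is 2·(6)! = 1440.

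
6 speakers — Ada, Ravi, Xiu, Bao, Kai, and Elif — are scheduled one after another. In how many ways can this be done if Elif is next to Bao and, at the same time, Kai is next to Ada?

Treat {Elif,Bao} as one block (2 orders) and {Kai,Ada} as another (2 orders).
That leaves 4 units to arrange: 2 × 2 × 4! = 4 × 24 = 96.

96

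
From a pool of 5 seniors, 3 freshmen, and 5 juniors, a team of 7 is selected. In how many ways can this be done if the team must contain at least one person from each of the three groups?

1580

Unrestricted: C(13,7) = 1716 ways to pick any 7 of the 13.
Selections missing a whole group: no seniors → C(8,7) = 8; no freshmen → C(10,7) = 120; no juniors → C(8,7) = 8.
Add back selections omitting two groups (i.e. drawn from a single group): C(5,7) + C(3,7) + C(5,7) = 0.
By inclusion–exclusion: 1716 − 136 + 0 = 1580.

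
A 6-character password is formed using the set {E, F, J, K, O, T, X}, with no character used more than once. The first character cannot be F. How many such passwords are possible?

The first character has 7−1 = 6 choices (anything except F).
The remaining 5 characters are filled from the other 6 symbols without repetition: 6 × 5 × 4 × 3 × 2 = 720.
Total: 6 × 720 = 4320.

4320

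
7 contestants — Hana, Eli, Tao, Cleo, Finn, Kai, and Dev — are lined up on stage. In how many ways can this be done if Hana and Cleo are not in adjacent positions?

There are 7! = 5040 arrangements in all. If Hana and Cleo are adjacent, merging them into one block gives 2·(6)! = 1440 arrangements.
Complementary counting: 5040 − 1440 = 3600.

3600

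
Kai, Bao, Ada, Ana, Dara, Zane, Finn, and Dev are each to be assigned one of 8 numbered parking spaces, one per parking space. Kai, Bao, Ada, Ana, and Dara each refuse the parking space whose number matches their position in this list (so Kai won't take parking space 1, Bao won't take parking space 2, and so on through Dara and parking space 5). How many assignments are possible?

Let Aᵢ (for 1 ≤ i ≤ 5) be the placements that put person i in their forbidden parking space. Any j of these fix j positions, leaving (8−j)! ways to fill the rest, and there are C(5,j) ways to pick which j.
By inclusion–exclusion, the number of valid placements is Σ_{j=0}^{5} (−1)^j C(5,j)·(8−j)!.
Computing: 40320 − 25200 + 7200 − 1200 + 120 − 6 = 21234.

21234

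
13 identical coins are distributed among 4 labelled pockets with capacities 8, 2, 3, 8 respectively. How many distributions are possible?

78

Ignoring the caps, the number of non-negative solutions to x_1+…+x_4 = 13 is C(16,3) = 560.
Subtract solutions that violate a single cap (substitute x_i' = x_i − (cap_i+1)): x_1 ≥ 9 gives C(7,3) = 35; x_2 ≥ 3 gives C(13,3) = 286; x_3 ≥ 4 gives C(12,3) = 220; x_4 ≥ 9 gives C(7,3) = 35. Together 576.
Add back pairs where two caps are both exceeded: 4 + 1 + 0 + 84 + 4 + 1 = 94.
By inclusion–exclusion the count is 560 − 576 + 94 = 78.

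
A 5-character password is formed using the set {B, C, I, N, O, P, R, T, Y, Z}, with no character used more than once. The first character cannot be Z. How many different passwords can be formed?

27216

The first character has 10−1 = 9 choices (anything except Z).
The remaining 4 characters are filled from the other 9 symbols without repetition: 9 × 8 × 7 × 6 = 3024.
Total: 9 × 3024 = 27216.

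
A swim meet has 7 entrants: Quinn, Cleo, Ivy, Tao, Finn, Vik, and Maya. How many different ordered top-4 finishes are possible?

840

There are 7 choices for 1st place, 6 for 2nd, and so on down to 4 for position 4.
That gives 7 × 6 × 5 × 4 = 840.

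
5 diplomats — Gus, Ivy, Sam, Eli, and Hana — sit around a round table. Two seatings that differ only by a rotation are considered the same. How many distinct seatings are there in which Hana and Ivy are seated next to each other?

Treat {Hana, Ivy} as one unit (2 internal orders) and seat the resulting 4 units around the table: (3)! circular arrangements.
So 2 × (3)! = 2 × 6 = 12.

12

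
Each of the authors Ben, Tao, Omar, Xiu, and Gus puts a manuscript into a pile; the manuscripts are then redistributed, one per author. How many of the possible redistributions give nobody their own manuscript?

44

Count assignments avoiding every fixed point. For any j of the 5 authors fixed to their own manuscript, the other 5−j can be arranged in (5−j)! ways.
By inclusion–exclusion this is Σ_{j=0}^{5} (−1)^j C(5,j)·(5−j)!.
Computing: 120 − 120 + 60 − 20 + 5 − 1 = 44.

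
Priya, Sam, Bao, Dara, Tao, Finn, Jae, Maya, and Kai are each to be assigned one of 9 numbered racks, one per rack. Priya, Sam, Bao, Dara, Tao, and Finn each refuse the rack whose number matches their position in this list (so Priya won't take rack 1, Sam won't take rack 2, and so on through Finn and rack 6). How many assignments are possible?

183822

Let Aᵢ (for 1 ≤ i ≤ 6) be the placements that put person i in their forbidden rack. Any j of these fix j positions, leaving (9−j)! ways to fill the rest, and there are C(6,j) ways to pick which j.
By inclusion–exclusion, the number of valid placements is Σ_{j=0}^{6} (−1)^j C(6,j)·(9−j)!.
Computing: 362880 − 241920 + 75600 − 14400 + 1800 − 144 + 6 = 183822.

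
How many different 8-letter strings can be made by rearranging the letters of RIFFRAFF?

840

The 8 letters of RIFFRAFF have repeats: F appearing 4 times and R appearing twice.
The number of distinct arrangements is 8!/(4!·2!) = 40320/48 = 840.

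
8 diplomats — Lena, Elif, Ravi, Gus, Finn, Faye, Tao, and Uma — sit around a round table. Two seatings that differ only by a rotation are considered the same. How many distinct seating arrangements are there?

5040

Around a circle, 8 distinct people have 8!/8 = (7)! = 5040 rotationally distinct seatings.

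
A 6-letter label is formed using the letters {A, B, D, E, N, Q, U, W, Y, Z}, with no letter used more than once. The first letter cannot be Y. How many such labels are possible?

The first letter has 10−1 = 9 choices (anything except Y).
The remaining 5 letters are filled from the other 9 symbols without repetition: 9 × 8 × 7 × 6 × 5 = 15120.
Total: 9 × 15120 = 136080.

136080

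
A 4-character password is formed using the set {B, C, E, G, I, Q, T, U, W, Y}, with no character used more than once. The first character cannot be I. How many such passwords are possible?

4536

The first character has 10−1 = 9 choices (anything except I).
The remaining 3 characters are filled from the other 9 symbols without repetition: 9 × 8 × 7 = 504.
Total: 9 × 504 = 4536.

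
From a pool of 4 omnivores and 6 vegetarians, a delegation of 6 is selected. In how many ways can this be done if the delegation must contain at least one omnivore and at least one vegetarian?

Total 6-person selections from all 10: C(10,6) = 210.
Selections missing a whole group: no omnivores → C(6,6) = 1; no vegetarians → C(4,6) = 0.
Both groups omitted at once is impossible, so 210 − 1 = 209.

209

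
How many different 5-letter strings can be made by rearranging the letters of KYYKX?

30

The 5 letters of KYYKX have repeats: K appearing twice and Y appearing twice.
So there are 5! / (2!·2!) = 30 distinguishable arrangements.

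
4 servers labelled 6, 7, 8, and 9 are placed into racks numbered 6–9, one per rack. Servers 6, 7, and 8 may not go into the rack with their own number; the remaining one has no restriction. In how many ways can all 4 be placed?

11

Let Aᵢ (for i ∈ {6, 7, 8}) be the placements that put server i in its forbidden rack. Any j of these fix j positions, leaving (4−j)! ways to fill the rest, and there are C(3,j) ways to pick which j.
By inclusion–exclusion, the number of valid placements is Σ_{j=0}^{3} (−1)^j C(3,j)·(4−j)!.
Computing: 24 − 18 + 6 − 1 = 11.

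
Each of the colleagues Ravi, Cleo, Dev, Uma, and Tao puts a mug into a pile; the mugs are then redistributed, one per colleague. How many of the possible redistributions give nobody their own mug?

44

Count assignments avoiding every fixed point. For any j of the 5 colleagues fixed to their own mug, the other 5−j can be arranged in (5−j)! ways.
By inclusion–exclusion this is Σ_{j=0}^{5} (−1)^j C(5,j)·(5−j)!.
Computing: 120 − 120 + 60 − 20 + 5 − 1 = 44.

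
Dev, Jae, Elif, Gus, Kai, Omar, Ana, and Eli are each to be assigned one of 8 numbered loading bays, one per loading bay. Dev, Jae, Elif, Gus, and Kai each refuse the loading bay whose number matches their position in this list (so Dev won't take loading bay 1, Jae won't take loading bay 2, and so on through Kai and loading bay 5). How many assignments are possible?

Let Aᵢ (for 1 ≤ i ≤ 5) be the placements that put person i in their forbidden loading bay. Any j of these fix j positions, leaving (8−j)! ways to fill the rest, and there are C(5,j) ways to pick which j.
By inclusion–exclusion, the number of valid placements is Σ_{j=0}^{5} (−1)^j C(5,j)·(8−j)!.
Computing: 40320 − 25200 + 7200 − 1200 + 120 − 6 = 21234.

21234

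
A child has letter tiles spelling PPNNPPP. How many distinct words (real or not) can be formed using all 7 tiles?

21

PPNNPPP has 7 letters with N appearing twice and P appearing 5 times.
The number of distinct arrangements is 7!/(5!·2!) = 5040/240 = 21.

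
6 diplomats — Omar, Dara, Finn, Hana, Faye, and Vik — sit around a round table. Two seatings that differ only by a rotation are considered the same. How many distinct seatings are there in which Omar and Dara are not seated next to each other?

72

Without the restriction there are (5)! = 120 seatings.
Seatings with Omar beside Dara: treat them as a block with 2 internal orders, giving 2 × (4)! = 48.
Subtracting, 120 − 48 = 72.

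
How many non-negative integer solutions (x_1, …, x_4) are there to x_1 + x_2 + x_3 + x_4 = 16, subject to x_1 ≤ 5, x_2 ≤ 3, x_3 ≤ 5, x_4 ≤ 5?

Ignoring the caps, the number of non-negative solutions to x_1+…+x_4 = 16 is C(19,3) = 969.
Subtract solutions that violate a single cap (substitute x_i' = x_i − (cap_i+1)): x_1 ≥ 6 gives C(13,3) = 286; x_2 ≥ 4 gives C(15,3) = 455; x_3 ≥ 6 gives C(13,3) = 286; x_4 ≥ 6 gives C(13,3) = 286. Together 1313.
Add back pairs where two caps are both exceeded: 84 + 35 + 35 + 84 + 84 + 35 = 357.
Subtract triples: 1 + 1 + 0 + 1 = 3.
By inclusion–exclusion the count is 969 − 1313 + 357 − 3 = 10.

10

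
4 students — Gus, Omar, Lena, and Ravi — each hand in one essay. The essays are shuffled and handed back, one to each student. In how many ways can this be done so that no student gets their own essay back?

This is the derangement count D_4: permutations of 4 items with no fixed point.
By inclusion–exclusion this is Σ_{j=0}^{4} (−1)^j C(4,j)·(4−j)!.
Computing: 24 − 24 + 12 − 4 + 1 = 9.

9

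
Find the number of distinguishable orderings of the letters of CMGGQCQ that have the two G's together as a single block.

180

Treat the 2 copies of G as a single block. The multiset to arrange is then {GG, C, C, M, Q, Q}, 6 items in all.
That gives (6)!/(2!·2!) = 180 arrangements.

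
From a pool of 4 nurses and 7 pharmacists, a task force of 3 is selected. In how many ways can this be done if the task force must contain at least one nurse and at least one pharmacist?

126

With no constraint there are C(11,3) = 165 possible selections.
Subtract selections that omit an entire group: no nurses → C(7,3) = 35; no pharmacists → C(4,3) = 4.
Both groups omitted at once is impossible, so 165 − 39 = 126.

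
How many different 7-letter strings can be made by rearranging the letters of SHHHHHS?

21

The 7 letters of SHHHHHS have repeats: H appearing 5 times and S appearing twice.
Dividing 7! = 5040 by 5!·2! = 240 for the repeated letters gives 21.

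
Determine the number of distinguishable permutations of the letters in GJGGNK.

GJGGNK has 6 letters with G appearing 3 times.
So there are 6! / (3!) = 120 distinguishable arrangements.

120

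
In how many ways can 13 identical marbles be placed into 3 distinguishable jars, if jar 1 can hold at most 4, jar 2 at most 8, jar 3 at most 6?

20

Ignoring the caps, the number of non-negative solutions to x_1+…+x_3 = 13 is C(15,2) = 105.
Subtract solutions that violate a single cap (substitute x_i' = x_i − (cap_i+1)): x_1 ≥ 5 gives C(10,2) = 45; x_2 ≥ 9 gives C(6,2) = 15; x_3 ≥ 7 gives C(8,2) = 28. Together 88.
Add back pairs where two caps are both exceeded: 0 + 3 + 0 = 3.
By inclusion–exclusion the count is 105 − 88 + 3 = 20.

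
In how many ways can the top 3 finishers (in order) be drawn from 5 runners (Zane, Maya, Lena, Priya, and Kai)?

60

There are 5 choices for 1st place, 4 for 2nd, and 3 for 3rd.
That gives 5 × 4 × 3 = 60.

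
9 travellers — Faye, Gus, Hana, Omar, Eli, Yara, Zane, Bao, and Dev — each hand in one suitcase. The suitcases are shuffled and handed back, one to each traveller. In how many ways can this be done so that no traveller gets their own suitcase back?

Count assignments avoiding every fixed point. For any j of the 9 travellers fixed to their own suitcase, the other 9−j can be arranged in (9−j)! ways.
By inclusion–exclusion this is Σ_{j=0}^{9} (−1)^j C(9,j)·(9−j)!.
Computing: 362880 − 362880 + 181440 − 60480 + 15120 − 3024 + 504 − 72 + 9 − 1 = 133496.

133496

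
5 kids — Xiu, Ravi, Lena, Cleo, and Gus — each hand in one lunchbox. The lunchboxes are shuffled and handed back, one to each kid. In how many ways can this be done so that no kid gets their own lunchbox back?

44

Let Aᵢ be the assignments in which kid i gets their own lunchbox. We want the size of the complement of A₁∪…∪A_5.
By inclusion–exclusion this is Σ_{j=0}^{5} (−1)^j C(5,j)·(5−j)!.
Computing: 120 − 120 + 60 − 20 + 5 − 1 = 44.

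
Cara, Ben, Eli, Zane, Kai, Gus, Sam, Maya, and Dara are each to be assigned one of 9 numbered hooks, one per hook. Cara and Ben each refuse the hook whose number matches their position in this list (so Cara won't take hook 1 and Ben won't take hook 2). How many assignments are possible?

287280

Let Aᵢ (for i ∈ {1, 2}) be the placements that put person i in their forbidden hook. Any j of these fix j positions, leaving (9−j)! ways to fill the rest, and there are C(2,j) ways to pick which j.
By inclusion–exclusion, the number of valid placements is Σ_{j=0}^{2} (−1)^j C(2,j)·(9−j)!.
Computing: 362880 − 80640 + 5040 = 287280.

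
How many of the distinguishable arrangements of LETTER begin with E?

With the first slot taken by E, it remains to arrange the other 5 letters (LTTER).
Those 5 letters have T appearing twice, giving (5)!/(2!) = 60.

60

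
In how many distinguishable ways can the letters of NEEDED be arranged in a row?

The 6 letters of NEEDED have repeats: D appearing twice and E appearing 3 times.
Dividing 6! = 720 by 3!·2! = 12 for the repeated letters gives 60.

60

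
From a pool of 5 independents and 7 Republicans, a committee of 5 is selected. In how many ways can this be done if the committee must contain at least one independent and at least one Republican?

770

Unrestricted: C(12,5) = 792 ways to pick any 5 of the 12.
Subtract selections that omit an entire group: no independents → C(7,5) = 21; no Republicans → C(5,5) = 1.
Both groups omitted at once is impossible, so 792 − 22 = 770.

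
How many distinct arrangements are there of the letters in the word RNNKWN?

120

Letter multiplicities in RNNKWN: K×1, N×3, R×1, W×1.
Dividing 6! = 720 by 3! = 6 for the repeated letters gives 120.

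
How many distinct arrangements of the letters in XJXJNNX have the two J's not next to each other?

There are 7!/(3!·2!·2!) = 210 arrangements of XJXJNNX in total.
Arrangements with the J's together: treat JJ as one letter, giving (6)!/(3!·2!) = 60.
Hence 210 − 60 = 150.

150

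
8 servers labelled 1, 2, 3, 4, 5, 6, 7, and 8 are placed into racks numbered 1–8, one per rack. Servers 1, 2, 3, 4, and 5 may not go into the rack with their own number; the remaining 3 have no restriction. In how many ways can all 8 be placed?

Let Aᵢ (for 1 ≤ i ≤ 5) be the placements that put server i in its forbidden rack. Any j of these fix j positions, leaving (8−j)! ways to fill the rest, and there are C(5,j) ways to pick which j.
By inclusion–exclusion, the number of valid placements is Σ_{j=0}^{5} (−1)^j C(5,j)·(8−j)!.
Computing: 40320 − 25200 + 7200 − 1200 + 120 − 6 = 21234.

21234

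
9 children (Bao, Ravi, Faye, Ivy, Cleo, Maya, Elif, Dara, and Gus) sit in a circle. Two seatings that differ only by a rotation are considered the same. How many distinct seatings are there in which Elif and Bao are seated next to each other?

Treat {Elif, Bao} as one unit (2 internal orders) and seat the resulting 8 units around the table: (7)! circular arrangements.
So 2 × (7)! = 2 × 5040 = 10080.

10080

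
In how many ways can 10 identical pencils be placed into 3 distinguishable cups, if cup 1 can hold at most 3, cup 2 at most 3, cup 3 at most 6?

By stars and bars, unrestricted non-negative solutions to x_1+…+x_3 = 10 number C(10+2,2) = 66.
Subtract solutions that violate a single cap (substitute x_i' = x_i − (cap_i+1)): x_1 ≥ 4 gives C(8,2) = 28; x_2 ≥ 4 gives C(8,2) = 28; x_3 ≥ 7 gives C(5,2) = 10. Together 66.
Add back pairs where two caps are both exceeded: 6 + 0 + 0 = 6.
By inclusion–exclusion the count is 66 − 66 + 6 = 6.

6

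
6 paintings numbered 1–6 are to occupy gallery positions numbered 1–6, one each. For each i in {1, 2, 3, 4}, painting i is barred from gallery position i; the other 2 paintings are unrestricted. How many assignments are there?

362

Let Aᵢ (for 1 ≤ i ≤ 4) be the placements that put painting i in its forbidden gallery position. Any j of these fix j positions, leaving (6−j)! ways to fill the rest, and there are C(4,j) ways to pick which j.
By inclusion–exclusion, the number of valid placements is Σ_{j=0}^{4} (−1)^j C(4,j)·(6−j)!.
Computing: 720 − 480 + 144 − 24 + 2 = 362.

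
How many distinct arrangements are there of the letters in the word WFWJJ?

30

Letter multiplicities in WFWJJ: F×1, J×2, W×2.
Dividing 5! = 120 by 2!·2! = 4 for the repeated letters gives 30.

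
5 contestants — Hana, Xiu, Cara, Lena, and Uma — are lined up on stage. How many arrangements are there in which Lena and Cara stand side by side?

Glue Lena and Cara into one block (2 internal orders), leaving 4 units to arrange in a row.
So the count is 2·(4)! = 48.

48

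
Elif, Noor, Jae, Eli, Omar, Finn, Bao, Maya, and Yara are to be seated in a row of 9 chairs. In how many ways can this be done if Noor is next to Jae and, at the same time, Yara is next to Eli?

Treat {Noor,Jae} as one block (2 orders) and {Yara,Eli} as another (2 orders).
That leaves 7 units to arrange: 2 × 2 × 7! = 4 × 5040 = 20160.

20160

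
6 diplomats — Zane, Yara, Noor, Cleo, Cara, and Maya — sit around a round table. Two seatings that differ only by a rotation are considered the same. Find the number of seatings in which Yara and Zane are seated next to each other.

48

Treat {Yara, Zane} as one unit (2 internal orders) and seat the resulting 5 units around the table: (4)! circular arrangements.
So 2 × (4)! = 2 × 24 = 48.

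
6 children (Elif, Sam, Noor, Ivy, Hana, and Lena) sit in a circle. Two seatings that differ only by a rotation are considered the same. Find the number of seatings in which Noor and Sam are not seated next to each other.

72

All circular seatings of 6 people number (5)! = 120.
Seatings with Noor beside Sam: treat them as a block with 2 internal orders, giving 2 × (4)! = 48.
Subtracting, 120 − 48 = 72.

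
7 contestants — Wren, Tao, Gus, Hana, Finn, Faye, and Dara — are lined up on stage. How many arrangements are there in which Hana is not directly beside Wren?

Of the 7! = 5040 arrangements, those with Hana and Wren adjacent number 2 × 6! = 1440 (treat the pair as a block with 2 internal orders).
Complementary counting: 5040 − 1440 = 3600.

3600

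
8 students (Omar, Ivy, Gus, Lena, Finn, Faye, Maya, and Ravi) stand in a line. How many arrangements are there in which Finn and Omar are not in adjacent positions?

30240

There are 8! = 40320 arrangements in all. If Finn and Omar are adjacent, merging them into one block gives 2·(7)! = 10080 arrangements.
Complementary counting: 40320 − 10080 = 30240.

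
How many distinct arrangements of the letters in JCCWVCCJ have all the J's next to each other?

Treat the 2 copies of J as a single block. The multiset to arrange is then {JJ, C, C, C, C, V, W}, 7 items in all.
That gives (7)!/(4!) = 210 arrangements.

210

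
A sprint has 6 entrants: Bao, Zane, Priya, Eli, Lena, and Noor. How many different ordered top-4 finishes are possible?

This is an ordered selection of 4 from 6: P(6,4).
That gives 6 × 5 × 4 × 3 = 360.

360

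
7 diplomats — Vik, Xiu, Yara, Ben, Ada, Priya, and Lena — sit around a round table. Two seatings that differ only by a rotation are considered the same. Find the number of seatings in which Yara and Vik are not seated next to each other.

480

All circular seatings of 7 people number (6)! = 720.
Those with Yara next to Vik: fuse the pair into one unit and seat 6 units around a circle — 2·(5)! = 240.
Subtracting, 720 − 240 = 480.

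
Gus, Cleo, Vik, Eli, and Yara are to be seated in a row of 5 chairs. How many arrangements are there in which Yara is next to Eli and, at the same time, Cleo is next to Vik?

24

Treat {Yara,Eli} as one block (2 orders) and {Cleo,Vik} as another (2 orders).
That leaves 3 units to arrange: 2 × 2 × 3! = 4 × 6 = 24.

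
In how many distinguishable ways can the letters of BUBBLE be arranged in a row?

120

BUBBLE has 6 letters with B appearing 3 times.
So there are 6! / (3!) = 120 distinguishable arrangements.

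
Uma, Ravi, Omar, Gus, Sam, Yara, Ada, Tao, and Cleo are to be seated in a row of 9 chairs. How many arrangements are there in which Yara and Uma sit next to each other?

Treat {Yara, Uma} as a single unit. There are 8 units to order, and the pair itself can be ordered 2 ways.
That gives 2 × 8! = 2 × 40320 = 80640.

80640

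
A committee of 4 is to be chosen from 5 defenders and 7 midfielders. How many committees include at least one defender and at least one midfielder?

455

Total 4-person selections from all 12: C(12,4) = 495.
Selections missing a whole group: no defenders → C(7,4) = 35; no midfielders → C(5,4) = 5.
Both groups omitted at once is impossible, so 495 − 40 = 455.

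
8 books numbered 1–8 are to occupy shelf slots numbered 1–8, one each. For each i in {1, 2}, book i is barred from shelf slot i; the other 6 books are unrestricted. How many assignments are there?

Let Aᵢ (for i ∈ {1, 2}) be the placements that put book i in its forbidden shelf slot. Any j of these fix j positions, leaving (8−j)! ways to fill the rest, and there are C(2,j) ways to pick which j.
By inclusion–exclusion, the number of valid placements is Σ_{j=0}^{2} (−1)^j C(2,j)·(8−j)!.
Computing: 40320 − 10080 + 720 = 30960.

30960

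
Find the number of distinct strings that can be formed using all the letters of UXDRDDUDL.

7560

The 9 letters of UXDRDDUDL have repeats: D appearing 4 times and U appearing twice.
The number of distinct arrangements is 9!/(4!·2!) = 362880/48 = 7560.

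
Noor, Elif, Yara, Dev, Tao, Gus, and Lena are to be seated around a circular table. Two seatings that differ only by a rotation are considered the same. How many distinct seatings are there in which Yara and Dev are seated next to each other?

Glue Yara and Dev into a block (2 internal orders). Seating 6 units around a circle gives (5)! arrangements.
So 2 × (5)! = 2 × 120 = 240.

240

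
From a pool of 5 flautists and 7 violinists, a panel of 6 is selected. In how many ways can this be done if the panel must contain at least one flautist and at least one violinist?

With no constraint there are C(12,6) = 924 possible selections.
Subtract selections that omit an entire group: no flautists → C(7,6) = 7; no violinists → C(5,6) = 0.
Both groups omitted at once is impossible, so 924 − 7 = 917.

917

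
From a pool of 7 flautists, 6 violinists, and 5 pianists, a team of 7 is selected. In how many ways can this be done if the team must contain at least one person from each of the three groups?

28987

Total 7-person selections from all 18: C(18,7) = 31824.
Subtract selections that omit an entire group: no flautists → C(11,7) = 330; no violinists → C(12,7) = 792; no pianists → C(13,7) = 1716.
Add back selections omitting two groups (i.e. drawn from a single group): C(7,7) + C(6,7) + C(5,7) = 1.
By inclusion–exclusion: 31824 − 2838 + 1 = 28987.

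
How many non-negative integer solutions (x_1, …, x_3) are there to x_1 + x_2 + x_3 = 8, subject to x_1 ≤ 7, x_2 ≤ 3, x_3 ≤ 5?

Without the upper bounds there are C(10,2) = 45 ways to split 8 among 3 variables.
Subtract solutions that violate a single cap (substitute x_i' = x_i − (cap_i+1)): x_1 ≥ 8 gives C(2,2) = 1; x_2 ≥ 4 gives C(6,2) = 15; x_3 ≥ 6 gives C(4,2) = 6. Together 22.
No two caps can be exceeded simultaneously, so the pair terms are all 0.
By inclusion–exclusion the count is 45 − 22 + 0 = 23.

23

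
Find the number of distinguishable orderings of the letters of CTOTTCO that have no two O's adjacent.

There are 7!/(3!·2!·2!) = 210 arrangements of CTOTTCO in total.
Arrangements with the O's together: treat OO as one letter, giving (6)!/(3!·2!) = 60.
Subtracting, 210 − 60 = 150 arrangements keep the O's apart.

150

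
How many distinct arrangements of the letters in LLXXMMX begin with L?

With the first slot taken by L, it remains to arrange the other 6 letters (LXXMMX).
Those 6 letters have M appearing twice and X appearing 3 times, giving (6)!/(3!·2!) = 60.

60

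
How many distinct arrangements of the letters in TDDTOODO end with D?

With the last slot taken by D, it remains to arrange the other 7 letters (TDTOODO).
Those 7 letters have D appearing twice, O appearing 3 times, and T appearing twice, giving (7)!/(3!·2!·2!) = 210.

210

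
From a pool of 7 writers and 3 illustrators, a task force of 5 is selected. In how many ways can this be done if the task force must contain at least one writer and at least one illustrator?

Unrestricted: C(10,5) = 252 ways to pick any 5 of the 10.
Subtract selections that omit an entire group: no writers → C(3,5) = 0; no illustrators → C(7,5) = 21.
Both groups omitted at once is impossible, so 252 − 21 = 231.

231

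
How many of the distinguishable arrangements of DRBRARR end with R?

120

With the last slot taken by R, it remains to arrange the other 6 letters (DBRARR).
Those 6 letters have R appearing 3 times, giving (6)!/(3!) = 120.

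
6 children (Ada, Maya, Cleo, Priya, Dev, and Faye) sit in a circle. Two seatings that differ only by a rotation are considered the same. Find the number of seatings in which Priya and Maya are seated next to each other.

Glue Priya and Maya into a block (2 internal orders). Seating 5 units around a circle gives (4)! arrangements.
So 2 × (4)! = 2 × 24 = 48.

48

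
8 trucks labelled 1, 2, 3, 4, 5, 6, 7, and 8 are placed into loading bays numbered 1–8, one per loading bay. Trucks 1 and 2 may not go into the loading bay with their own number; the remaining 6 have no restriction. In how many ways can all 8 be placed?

Let Aᵢ (for i ∈ {1, 2}) be the placements that put truck i in its forbidden loading bay. Any j of these fix j positions, leaving (8−j)! ways to fill the rest, and there are C(2,j) ways to pick which j.
By inclusion–exclusion, the number of valid placements is Σ_{j=0}^{2} (−1)^j C(2,j)·(8−j)!.
Computing: 40320 − 10080 + 720 = 30960.

30960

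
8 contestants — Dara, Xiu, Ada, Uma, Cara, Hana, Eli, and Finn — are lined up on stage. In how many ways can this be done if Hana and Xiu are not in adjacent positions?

Of the 8! = 40320 arrangements, those with Hana and Xiu adjacent number 2 × 7! = 10080 (treat the pair as a block with 2 internal orders).
Complementary counting: 40320 − 10080 = 30240.

30240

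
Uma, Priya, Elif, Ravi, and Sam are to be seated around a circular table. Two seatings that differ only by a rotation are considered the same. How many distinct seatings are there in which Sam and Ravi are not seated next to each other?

12

All circular seatings of 5 people number (4)! = 24.
Those with Sam next to Ravi: fuse the pair into one unit and seat 4 units around a circle — 2·(3)! = 12.
Subtracting, 24 − 12 = 12.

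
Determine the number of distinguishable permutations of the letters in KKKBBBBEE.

Letter multiplicities in KKKBBBBEE: B×4, E×2, K×3.
Dividing 9! = 362880 by 4!·3!·2! = 288 for the repeated letters gives 1260.

1260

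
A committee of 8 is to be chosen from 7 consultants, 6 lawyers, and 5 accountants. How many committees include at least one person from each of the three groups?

Total 8-person selections from all 18: C(18,8) = 43758.
Selections missing a whole group: no consultants → C(11,8) = 165; no lawyers → C(12,8) = 495; no accountants → C(13,8) = 1287.
Add back selections omitting two groups (i.e. drawn from a single group): C(7,8) + C(6,8) + C(5,8) = 0.
By inclusion–exclusion: 43758 − 1947 + 0 = 41811.

41811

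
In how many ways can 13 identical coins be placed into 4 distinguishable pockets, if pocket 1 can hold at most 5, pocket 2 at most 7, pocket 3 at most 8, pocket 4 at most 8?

Without the upper bounds there are C(16,3) = 560 ways to split 13 among 4 pockets.
Subtract solutions that violate a single cap (substitute x_i' = x_i − (cap_i+1)): x_1 ≥ 6 gives C(10,3) = 120; x_2 ≥ 8 gives C(8,3) = 56; x_3 ≥ 9 gives C(7,3) = 35; x_4 ≥ 9 gives C(7,3) = 35. Together 246.
No two caps can be exceeded simultaneously, so the pair terms are all 0.
By inclusion–exclusion the count is 560 − 246 + 0 = 314.

314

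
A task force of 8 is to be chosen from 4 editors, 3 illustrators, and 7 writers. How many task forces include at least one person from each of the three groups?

2793

Total 8-person selections from all 14: C(14,8) = 3003.
Selections missing a whole group: no editors → C(10,8) = 45; no illustrators → C(11,8) = 165; no writers → C(7,8) = 0.
Add back selections omitting two groups (i.e. drawn from a single group): C(4,8) + C(3,8) + C(7,8) = 0.
By inclusion–exclusion: 3003 − 210 + 0 = 2793.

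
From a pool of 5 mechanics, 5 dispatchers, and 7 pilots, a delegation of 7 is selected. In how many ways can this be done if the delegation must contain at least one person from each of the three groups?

Unrestricted: C(17,7) = 19448 ways to pick any 7 of the 17.
Selections missing a whole group: no mechanics → C(12,7) = 792; no dispatchers → C(12,7) = 792; no pilots → C(10,7) = 120.
Add back selections omitting two groups (i.e. drawn from a single group): C(5,7) + C(5,7) + C(7,7) = 1.
By inclusion–exclusion: 19448 − 1704 + 1 = 17745.

17745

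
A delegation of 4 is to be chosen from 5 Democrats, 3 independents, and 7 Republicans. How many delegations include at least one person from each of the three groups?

630

Unrestricted: C(15,4) = 1365 ways to pick any 4 of the 15.
Subtract selections that omit an entire group: no Democrats → C(10,4) = 210; no independents → C(12,4) = 495; no Republicans → C(8,4) = 70.
Add back selections omitting two groups (i.e. drawn from a single group): C(5,4) + C(3,4) + C(7,4) = 40.
By inclusion–exclusion: 1365 − 775 + 40 = 630.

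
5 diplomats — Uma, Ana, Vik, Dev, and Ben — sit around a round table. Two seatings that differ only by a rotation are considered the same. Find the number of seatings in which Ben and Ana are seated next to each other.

Glue Ben and Ana into a block (2 internal orders). Seating 4 units around a circle gives (3)! arrangements.
So 2 × (3)! = 2 × 6 = 12.

12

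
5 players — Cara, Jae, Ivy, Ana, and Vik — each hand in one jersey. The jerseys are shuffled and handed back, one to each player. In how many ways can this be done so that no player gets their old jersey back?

44

This is the derangement count D_5: permutations of 5 items with no fixed point.
By inclusion–exclusion this is Σ_{j=0}^{5} (−1)^j C(5,j)·(5−j)!.
Computing: 120 − 120 + 60 − 20 + 5 − 1 = 44.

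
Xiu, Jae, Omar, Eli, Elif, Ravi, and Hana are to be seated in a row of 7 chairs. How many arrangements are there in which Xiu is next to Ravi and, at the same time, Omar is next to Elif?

Treat {Xiu,Ravi} as one block (2 orders) and {Omar,Elif} as another (2 orders).
That leaves 5 units to arrange: 2 × 2 × 5! = 4 × 120 = 480.

480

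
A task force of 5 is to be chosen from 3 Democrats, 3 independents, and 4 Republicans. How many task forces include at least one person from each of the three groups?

204

With no constraint there are C(10,5) = 252 possible selections.
Selections missing a whole group: no Democrats → C(7,5) = 21; no independents → C(7,5) = 21; no Republicans → C(6,5) = 6.
Add back selections omitting two groups (i.e. drawn from a single group): C(3,5) + C(3,5) + C(4,5) = 0.
By inclusion–exclusion: 252 − 48 + 0 = 204.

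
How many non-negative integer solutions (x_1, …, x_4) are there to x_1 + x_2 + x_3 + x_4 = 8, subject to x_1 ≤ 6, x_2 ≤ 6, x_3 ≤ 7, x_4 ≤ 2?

100

By stars and bars, unrestricted non-negative solutions to x_1+…+x_4 = 8 number C(8+3,3) = 165.
Subtract solutions that violate a single cap (substitute x_i' = x_i − (cap_i+1)): x_1 ≥ 7 gives C(4,3) = 4; x_2 ≥ 7 gives C(4,3) = 4; x_3 ≥ 8 gives C(3,3) = 1; x_4 ≥ 3 gives C(8,3) = 56. Together 65.
No two caps can be exceeded simultaneously, so the pair terms are all 0.
By inclusion–exclusion the count is 165 − 65 + 0 = 100.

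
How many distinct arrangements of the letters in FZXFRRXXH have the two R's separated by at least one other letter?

11760

There are 9!/(3!·2!·2!) = 15120 arrangements of FZXFRRXXH in total.
If the two R's are adjacent, glue them into one block, leaving 8 items to arrange: (8)!/(3!·2!) = 3360 ways.
Hence 15120 − 3360 = 11760.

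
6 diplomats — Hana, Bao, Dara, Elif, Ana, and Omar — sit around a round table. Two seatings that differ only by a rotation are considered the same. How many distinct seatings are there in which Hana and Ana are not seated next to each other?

All circular seatings of 6 people number (5)! = 120.
Seatings with Hana beside Ana: treat them as a block with 2 internal orders, giving 2 × (4)! = 48.
Subtracting, 120 − 48 = 72.

72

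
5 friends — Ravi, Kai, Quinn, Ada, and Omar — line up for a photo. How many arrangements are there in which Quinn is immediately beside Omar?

Glue Quinn and Omar into one block (2 internal orders), leaving 4 units to arrange in a row.
So the count is 2·(4)! = 48.

48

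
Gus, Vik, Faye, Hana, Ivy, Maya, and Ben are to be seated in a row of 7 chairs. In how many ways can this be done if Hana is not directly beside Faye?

There are 7! = 5040 arrangements in all. If Hana and Faye are adjacent, merging them into one block gives 2·(6)! = 1440 arrangements.
Complementary counting: 5040 − 1440 = 3600.

3600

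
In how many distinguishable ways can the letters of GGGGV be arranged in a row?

5

Letter multiplicities in GGGGV: G×4, V×1.
The number of distinct arrangements is 5!/(4!) = 120/24 = 5.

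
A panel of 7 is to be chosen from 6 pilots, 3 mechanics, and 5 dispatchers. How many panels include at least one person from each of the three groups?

Total 7-person selections from all 14: C(14,7) = 3432.
Selections missing a whole group: no pilots → C(8,7) = 8; no mechanics → C(11,7) = 330; no dispatchers → C(9,7) = 36.
Add back selections omitting two groups (i.e. drawn from a single group): C(6,7) + C(3,7) + C(5,7) = 0.
By inclusion–exclusion: 3432 − 374 + 0 = 3058.

3058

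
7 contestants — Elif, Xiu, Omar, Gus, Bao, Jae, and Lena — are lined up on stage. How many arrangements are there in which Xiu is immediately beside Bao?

1440

Treat {Xiu, Bao} as a single unit. There are 6 units to order, and the pair itself can be ordered 2 ways.
So the count is 2·(6)! = 1440.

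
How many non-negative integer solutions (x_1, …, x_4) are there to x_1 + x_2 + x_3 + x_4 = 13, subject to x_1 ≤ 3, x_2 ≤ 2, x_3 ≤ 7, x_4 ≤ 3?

Without the upper bounds there are C(16,3) = 560 ways to split 13 among 4 variables.
Subtract solutions that violate a single cap (substitute x_i' = x_i − (cap_i+1)): x_1 ≥ 4 gives C(12,3) = 220; x_2 ≥ 3 gives C(13,3) = 286; x_3 ≥ 8 gives C(8,3) = 56; x_4 ≥ 4 gives C(12,3) = 220. Together 782.
Add back pairs where two caps are both exceeded: 84 + 4 + 56 + 10 + 84 + 4 = 242.
Subtract triples: 0 + 10 + 0 + 0 = 10.
By inclusion–exclusion the count is 560 − 782 + 242 − 10 = 10.

10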